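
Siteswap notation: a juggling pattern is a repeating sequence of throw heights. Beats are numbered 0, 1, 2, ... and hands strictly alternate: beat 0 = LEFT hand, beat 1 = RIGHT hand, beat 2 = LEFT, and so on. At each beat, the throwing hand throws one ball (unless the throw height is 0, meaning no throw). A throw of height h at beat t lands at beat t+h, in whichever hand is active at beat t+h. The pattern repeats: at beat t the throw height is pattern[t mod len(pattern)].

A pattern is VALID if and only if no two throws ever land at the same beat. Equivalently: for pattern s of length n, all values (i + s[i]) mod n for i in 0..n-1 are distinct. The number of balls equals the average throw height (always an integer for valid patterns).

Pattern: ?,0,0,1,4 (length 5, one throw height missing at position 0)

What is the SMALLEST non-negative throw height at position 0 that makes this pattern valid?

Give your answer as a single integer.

i=0: s[i]=? (unknown)
i=1: (1 + 0) mod 5 = 1
i=2: (2 + 0) mod 5 = 2
i=3: (3 + 1) mod 5 = 4
i=4: (4 + 4) mod 5 = 3
Known residues: [1, 2, 3, 4]; need a permutation of 0..4, so missing residue r = 0
Need (0 + s) mod 5 = 0; smallest s = (0 - 0) mod 5 = 0

Answer: 0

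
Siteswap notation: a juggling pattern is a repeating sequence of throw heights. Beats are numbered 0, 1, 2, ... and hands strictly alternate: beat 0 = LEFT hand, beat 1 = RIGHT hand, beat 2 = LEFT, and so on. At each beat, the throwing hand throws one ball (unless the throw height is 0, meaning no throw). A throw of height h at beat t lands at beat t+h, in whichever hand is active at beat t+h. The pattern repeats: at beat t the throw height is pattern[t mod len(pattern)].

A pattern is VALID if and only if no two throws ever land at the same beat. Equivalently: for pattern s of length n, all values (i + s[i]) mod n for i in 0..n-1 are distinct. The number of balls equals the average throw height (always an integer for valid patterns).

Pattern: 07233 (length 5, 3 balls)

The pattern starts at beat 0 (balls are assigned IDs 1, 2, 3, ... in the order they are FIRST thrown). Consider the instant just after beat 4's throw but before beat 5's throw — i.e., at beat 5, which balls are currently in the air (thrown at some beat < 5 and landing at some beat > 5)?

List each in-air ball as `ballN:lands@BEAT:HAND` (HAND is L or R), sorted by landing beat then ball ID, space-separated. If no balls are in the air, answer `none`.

Answer: ball3:lands@6:L ball2:lands@7:R ball1:lands@8:L

Derivation:
Beat 1 (R): throw ball1 h=7 -> lands@8:L; in-air after throw: [b1@8:L]
Beat 2 (L): throw ball2 h=2 -> lands@4:L; in-air after throw: [b2@4:L b1@8:L]
Beat 3 (R): throw ball3 h=3 -> lands@6:L; in-air after throw: [b2@4:L b3@6:L b1@8:L]
Beat 4 (L): throw ball2 h=3 -> lands@7:R; in-air after throw: [b3@6:L b2@7:R b1@8:L]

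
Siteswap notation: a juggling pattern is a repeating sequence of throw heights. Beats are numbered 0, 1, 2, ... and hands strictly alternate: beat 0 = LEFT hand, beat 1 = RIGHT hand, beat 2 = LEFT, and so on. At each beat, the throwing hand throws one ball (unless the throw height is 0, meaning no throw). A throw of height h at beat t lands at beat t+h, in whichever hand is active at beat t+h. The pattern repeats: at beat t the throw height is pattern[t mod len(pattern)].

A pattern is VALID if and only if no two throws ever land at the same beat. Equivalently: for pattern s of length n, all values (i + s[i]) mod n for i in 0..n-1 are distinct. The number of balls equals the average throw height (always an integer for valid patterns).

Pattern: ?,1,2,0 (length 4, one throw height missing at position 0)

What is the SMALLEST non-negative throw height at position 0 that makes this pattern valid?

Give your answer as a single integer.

Answer: 1

Derivation:
i=0: s[i]=? (unknown)
i=1: (1 + 1) mod 4 = 2
i=2: (2 + 2) mod 4 = 0
i=3: (3 + 0) mod 4 = 3
Known residues: [0, 2, 3]; need a permutation of 0..3, so missing residue r = 1
Need (0 + s) mod 4 = 1; smallest s = (1 - 0) mod 4 = 1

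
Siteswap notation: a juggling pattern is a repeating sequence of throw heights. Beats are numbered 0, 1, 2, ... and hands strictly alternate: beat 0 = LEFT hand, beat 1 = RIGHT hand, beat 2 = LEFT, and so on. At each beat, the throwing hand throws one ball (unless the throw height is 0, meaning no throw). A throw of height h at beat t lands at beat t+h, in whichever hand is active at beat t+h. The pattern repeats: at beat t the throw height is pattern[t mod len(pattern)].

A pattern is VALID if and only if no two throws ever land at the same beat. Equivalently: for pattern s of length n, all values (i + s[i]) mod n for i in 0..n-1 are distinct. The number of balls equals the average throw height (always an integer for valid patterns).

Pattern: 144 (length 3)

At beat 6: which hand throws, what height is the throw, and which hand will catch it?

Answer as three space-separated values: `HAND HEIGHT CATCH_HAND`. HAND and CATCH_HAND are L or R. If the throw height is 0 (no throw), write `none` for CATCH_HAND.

Beat 6: 6 mod 2 = 0, so hand = L
Throw height = pattern[6 mod 3] = pattern[0] = 1
Lands at beat 6+1=7, 7 mod 2 = 1, so catch hand = R

Answer: L 1 R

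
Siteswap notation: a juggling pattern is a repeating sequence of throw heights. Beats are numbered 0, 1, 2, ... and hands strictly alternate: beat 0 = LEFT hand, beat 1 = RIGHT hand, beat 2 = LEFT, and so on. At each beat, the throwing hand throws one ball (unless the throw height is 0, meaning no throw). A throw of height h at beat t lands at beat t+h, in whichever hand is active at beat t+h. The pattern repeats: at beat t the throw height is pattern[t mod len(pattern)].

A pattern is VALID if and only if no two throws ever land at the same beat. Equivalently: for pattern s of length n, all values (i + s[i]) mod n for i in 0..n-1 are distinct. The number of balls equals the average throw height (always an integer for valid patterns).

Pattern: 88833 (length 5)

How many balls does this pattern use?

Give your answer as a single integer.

Pattern = [8, 8, 8, 3, 3], length n = 5
  position 0: throw height = 8, running sum = 8
  position 1: throw height = 8, running sum = 16
  position 2: throw height = 8, running sum = 24
  position 3: throw height = 3, running sum = 27
  position 4: throw height = 3, running sum = 30
Total sum = 30; balls = sum / n = 30 / 5 = 6

Answer: 6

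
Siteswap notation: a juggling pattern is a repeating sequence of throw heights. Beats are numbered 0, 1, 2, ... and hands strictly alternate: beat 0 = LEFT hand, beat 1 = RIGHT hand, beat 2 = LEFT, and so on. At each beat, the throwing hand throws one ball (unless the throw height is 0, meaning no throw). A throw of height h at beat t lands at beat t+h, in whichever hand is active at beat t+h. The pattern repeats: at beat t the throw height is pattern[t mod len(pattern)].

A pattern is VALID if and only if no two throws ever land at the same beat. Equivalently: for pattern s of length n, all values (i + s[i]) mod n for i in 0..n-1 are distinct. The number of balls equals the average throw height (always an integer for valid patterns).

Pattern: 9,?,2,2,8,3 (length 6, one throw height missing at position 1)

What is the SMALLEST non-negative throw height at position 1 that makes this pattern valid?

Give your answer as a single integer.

i=0: (0 + 9) mod 6 = 3
i=1: s[i]=? (unknown)
i=2: (2 + 2) mod 6 = 4
i=3: (3 + 2) mod 6 = 5
i=4: (4 + 8) mod 6 = 0
i=5: (5 + 3) mod 6 = 2
Known residues: [0, 2, 3, 4, 5]; need a permutation of 0..5, so missing residue r = 1
Need (1 + s) mod 6 = 1; smallest s = (1 - 1) mod 6 = 0

Answer: 0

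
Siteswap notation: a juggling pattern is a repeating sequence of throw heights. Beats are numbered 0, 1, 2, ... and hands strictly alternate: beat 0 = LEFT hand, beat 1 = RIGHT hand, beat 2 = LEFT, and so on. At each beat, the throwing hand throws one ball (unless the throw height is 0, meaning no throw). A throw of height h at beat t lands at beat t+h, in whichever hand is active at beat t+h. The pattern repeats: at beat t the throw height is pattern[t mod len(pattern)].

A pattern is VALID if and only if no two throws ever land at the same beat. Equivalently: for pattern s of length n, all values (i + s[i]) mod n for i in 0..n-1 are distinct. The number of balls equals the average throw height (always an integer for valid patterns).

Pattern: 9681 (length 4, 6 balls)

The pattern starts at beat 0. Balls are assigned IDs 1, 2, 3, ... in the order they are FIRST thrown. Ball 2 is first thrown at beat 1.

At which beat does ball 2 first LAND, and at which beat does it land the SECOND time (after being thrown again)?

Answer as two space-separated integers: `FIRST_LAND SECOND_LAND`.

Beat 0 (L): throw ball1 h=9 -> lands@9:R; in-air after throw: [b1@9:R]
Beat 1 (R): throw ball2 h=6 -> lands@7:R; in-air after throw: [b2@7:R b1@9:R]
Beat 2 (L): throw ball3 h=8 -> lands@10:L; in-air after throw: [b2@7:R b1@9:R b3@10:L]
Beat 3 (R): throw ball4 h=1 -> lands@4:L; in-air after throw: [b4@4:L b2@7:R b1@9:R b3@10:L]
Beat 4 (L): throw ball4 h=9 -> lands@13:R; in-air after throw: [b2@7:R b1@9:R b3@10:L b4@13:R]
Beat 5 (R): throw ball5 h=6 -> lands@11:R; in-air after throw: [b2@7:R b1@9:R b3@10:L b5@11:R b4@13:R]
Beat 6 (L): throw ball6 h=8 -> lands@14:L; in-air after throw: [b2@7:R b1@9:R b3@10:L b5@11:R b4@13:R b6@14:L]
Beat 7 (R): throw ball2 h=1 -> lands@8:L; in-air after throw: [b2@8:L b1@9:R b3@10:L b5@11:R b4@13:R b6@14:L]
Beat 8 (L): throw ball2 h=9 -> lands@17:R; in-air after throw: [b1@9:R b3@10:L b5@11:R b4@13:R b6@14:L b2@17:R]
Ball 2: thrown@1 h=6 -> first land @7; rethrown@7 h=1 -> second land @8

Answer: 7 8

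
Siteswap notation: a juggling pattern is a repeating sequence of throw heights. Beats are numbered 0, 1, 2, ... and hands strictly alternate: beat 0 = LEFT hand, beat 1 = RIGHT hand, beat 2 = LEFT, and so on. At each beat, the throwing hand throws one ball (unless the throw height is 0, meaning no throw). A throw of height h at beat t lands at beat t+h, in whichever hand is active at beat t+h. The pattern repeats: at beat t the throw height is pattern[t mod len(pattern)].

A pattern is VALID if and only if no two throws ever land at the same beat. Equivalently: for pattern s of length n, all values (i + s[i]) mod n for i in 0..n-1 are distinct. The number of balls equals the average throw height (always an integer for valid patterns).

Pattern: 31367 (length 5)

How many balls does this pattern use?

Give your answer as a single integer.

Answer: 4

Derivation:
Pattern = [3, 1, 3, 6, 7], length n = 5
  position 0: throw height = 3, running sum = 3
  position 1: throw height = 1, running sum = 4
  position 2: throw height = 3, running sum = 7
  position 3: throw height = 6, running sum = 13
  position 4: throw height = 7, running sum = 20
Total sum = 20; balls = sum / n = 20 / 5 = 4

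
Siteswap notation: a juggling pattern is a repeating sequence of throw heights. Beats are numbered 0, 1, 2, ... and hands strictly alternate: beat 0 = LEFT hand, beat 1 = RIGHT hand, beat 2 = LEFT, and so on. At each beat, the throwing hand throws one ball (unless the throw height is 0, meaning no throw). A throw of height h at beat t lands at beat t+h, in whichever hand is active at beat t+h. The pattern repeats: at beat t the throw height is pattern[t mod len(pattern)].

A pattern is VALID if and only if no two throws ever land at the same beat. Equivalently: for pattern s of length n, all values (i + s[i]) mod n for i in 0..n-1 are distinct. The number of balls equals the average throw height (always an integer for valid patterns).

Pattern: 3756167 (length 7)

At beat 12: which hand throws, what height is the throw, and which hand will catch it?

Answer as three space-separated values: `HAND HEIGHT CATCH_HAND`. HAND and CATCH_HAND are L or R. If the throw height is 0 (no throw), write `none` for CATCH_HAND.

Answer: L 6 L

Derivation:
Beat 12: 12 mod 2 = 0, so hand = L
Throw height = pattern[12 mod 7] = pattern[5] = 6
Lands at beat 12+6=18, 18 mod 2 = 0, so catch hand = L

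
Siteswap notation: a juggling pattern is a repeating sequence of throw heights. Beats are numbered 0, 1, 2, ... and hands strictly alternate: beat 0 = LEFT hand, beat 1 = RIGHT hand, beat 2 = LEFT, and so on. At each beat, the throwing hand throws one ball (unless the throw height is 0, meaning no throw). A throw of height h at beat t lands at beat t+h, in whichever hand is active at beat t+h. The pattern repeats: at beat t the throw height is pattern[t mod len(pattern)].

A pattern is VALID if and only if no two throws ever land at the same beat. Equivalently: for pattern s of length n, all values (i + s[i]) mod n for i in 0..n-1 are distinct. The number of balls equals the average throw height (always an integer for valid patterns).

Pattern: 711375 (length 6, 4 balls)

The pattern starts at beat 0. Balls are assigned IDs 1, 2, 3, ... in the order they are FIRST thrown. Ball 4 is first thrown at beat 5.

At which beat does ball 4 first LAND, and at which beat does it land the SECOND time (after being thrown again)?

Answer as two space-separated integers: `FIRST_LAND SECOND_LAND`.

Beat 0 (L): throw ball1 h=7 -> lands@7:R; in-air after throw: [b1@7:R]
Beat 1 (R): throw ball2 h=1 -> lands@2:L; in-air after throw: [b2@2:L b1@7:R]
Beat 2 (L): throw ball2 h=1 -> lands@3:R; in-air after throw: [b2@3:R b1@7:R]
Beat 3 (R): throw ball2 h=3 -> lands@6:L; in-air after throw: [b2@6:L b1@7:R]
Beat 4 (L): throw ball3 h=7 -> lands@11:R; in-air after throw: [b2@6:L b1@7:R b3@11:R]
Beat 5 (R): throw ball4 h=5 -> lands@10:L; in-air after throw: [b2@6:L b1@7:R b4@10:L b3@11:R]
Beat 6 (L): throw ball2 h=7 -> lands@13:R; in-air after throw: [b1@7:R b4@10:L b3@11:R b2@13:R]
Beat 7 (R): throw ball1 h=1 -> lands@8:L; in-air after throw: [b1@8:L b4@10:L b3@11:R b2@13:R]
Beat 8 (L): throw ball1 h=1 -> lands@9:R; in-air after throw: [b1@9:R b4@10:L b3@11:R b2@13:R]
Beat 9 (R): throw ball1 h=3 -> lands@12:L; in-air after throw: [b4@10:L b3@11:R b1@12:L b2@13:R]
Beat 10 (L): throw ball4 h=7 -> lands@17:R; in-air after throw: [b3@11:R b1@12:L b2@13:R b4@17:R]
Beat 11 (R): throw ball3 h=5 -> lands@16:L; in-air after throw: [b1@12:L b2@13:R b3@16:L b4@17:R]
Beat 12 (L): throw ball1 h=7 -> lands@19:R; in-air after throw: [b2@13:R b3@16:L b4@17:R b1@19:R]
Beat 13 (R): throw ball2 h=1 -> lands@14:L; in-air after throw: [b2@14:L b3@16:L b4@17:R b1@19:R]
Beat 14 (L): throw ball2 h=1 -> lands@15:R; in-air after throw: [b2@15:R b3@16:L b4@17:R b1@19:R]
Beat 15 (R): throw ball2 h=3 -> lands@18:L; in-air after throw: [b3@16:L b4@17:R b2@18:L b1@19:R]
Beat 16 (L): throw ball3 h=7 -> lands@23:R; in-air after throw: [b4@17:R b2@18:L b1@19:R b3@23:R]
Beat 17 (R): throw ball4 h=5 -> lands@22:L; in-air after throw: [b2@18:L b1@19:R b4@22:L b3@23:R]
Ball 4: thrown@5 h=5 -> first land @10; rethrown@10 h=7 -> second land @17

Answer: 10 17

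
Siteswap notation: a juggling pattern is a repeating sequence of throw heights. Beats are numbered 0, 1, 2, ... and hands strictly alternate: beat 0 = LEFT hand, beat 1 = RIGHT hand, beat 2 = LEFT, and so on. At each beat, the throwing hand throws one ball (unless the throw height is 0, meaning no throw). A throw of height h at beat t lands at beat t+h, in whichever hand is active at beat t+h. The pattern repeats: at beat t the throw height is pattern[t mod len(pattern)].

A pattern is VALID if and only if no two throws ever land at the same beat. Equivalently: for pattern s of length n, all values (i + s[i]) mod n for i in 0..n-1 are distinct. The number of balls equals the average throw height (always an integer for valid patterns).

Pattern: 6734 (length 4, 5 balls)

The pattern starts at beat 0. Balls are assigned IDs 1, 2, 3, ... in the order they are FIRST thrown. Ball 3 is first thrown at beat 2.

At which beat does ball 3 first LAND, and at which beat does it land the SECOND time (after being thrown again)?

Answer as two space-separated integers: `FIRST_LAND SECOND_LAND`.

Answer: 5 12

Derivation:
Beat 0 (L): throw ball1 h=6 -> lands@6:L; in-air after throw: [b1@6:L]
Beat 1 (R): throw ball2 h=7 -> lands@8:L; in-air after throw: [b1@6:L b2@8:L]
Beat 2 (L): throw ball3 h=3 -> lands@5:R; in-air after throw: [b3@5:R b1@6:L b2@8:L]
Beat 3 (R): throw ball4 h=4 -> lands@7:R; in-air after throw: [b3@5:R b1@6:L b4@7:R b2@8:L]
Beat 4 (L): throw ball5 h=6 -> lands@10:L; in-air after throw: [b3@5:R b1@6:L b4@7:R b2@8:L b5@10:L]
Beat 5 (R): throw ball3 h=7 -> lands@12:L; in-air after throw: [b1@6:L b4@7:R b2@8:L b5@10:L b3@12:L]
Beat 6 (L): throw ball1 h=3 -> lands@9:R; in-air after throw: [b4@7:R b2@8:L b1@9:R b5@10:L b3@12:L]
Beat 7 (R): throw ball4 h=4 -> lands@11:R; in-air after throw: [b2@8:L b1@9:R b5@10:L b4@11:R b3@12:L]
Beat 8 (L): throw ball2 h=6 -> lands@14:L; in-air after throw: [b1@9:R b5@10:L b4@11:R b3@12:L b2@14:L]
Beat 9 (R): throw ball1 h=7 -> lands@16:L; in-air after throw: [b5@10:L b4@11:R b3@12:L b2@14:L b1@16:L]
Beat 10 (L): throw ball5 h=3 -> lands@13:R; in-air after throw: [b4@11:R b3@12:L b5@13:R b2@14:L b1@16:L]
Beat 11 (R): throw ball4 h=4 -> lands@15:R; in-air after throw: [b3@12:L b5@13:R b2@14:L b4@15:R b1@16:L]
Beat 12 (L): throw ball3 h=6 -> lands@18:L; in-air after throw: [b5@13:R b2@14:L b4@15:R b1@16:L b3@18:L]
Ball 3: thrown@2 h=3 -> first land @5; rethrown@5 h=7 -> second land @12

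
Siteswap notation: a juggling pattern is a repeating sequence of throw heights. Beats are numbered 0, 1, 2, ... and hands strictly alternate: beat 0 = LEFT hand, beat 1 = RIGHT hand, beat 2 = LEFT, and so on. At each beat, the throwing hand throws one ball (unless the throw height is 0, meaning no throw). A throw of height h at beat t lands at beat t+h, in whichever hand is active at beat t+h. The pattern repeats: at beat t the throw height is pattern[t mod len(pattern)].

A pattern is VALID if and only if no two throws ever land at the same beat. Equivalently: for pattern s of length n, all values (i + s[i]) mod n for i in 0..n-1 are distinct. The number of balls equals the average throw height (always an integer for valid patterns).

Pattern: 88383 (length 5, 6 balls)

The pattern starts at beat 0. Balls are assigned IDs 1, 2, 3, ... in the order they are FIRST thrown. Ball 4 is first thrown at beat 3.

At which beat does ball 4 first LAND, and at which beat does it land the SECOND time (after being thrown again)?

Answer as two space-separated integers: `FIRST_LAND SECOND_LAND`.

Answer: 11 19

Derivation:
Beat 0 (L): throw ball1 h=8 -> lands@8:L; in-air after throw: [b1@8:L]
Beat 1 (R): throw ball2 h=8 -> lands@9:R; in-air after throw: [b1@8:L b2@9:R]
Beat 2 (L): throw ball3 h=3 -> lands@5:R; in-air after throw: [b3@5:R b1@8:L b2@9:R]
Beat 3 (R): throw ball4 h=8 -> lands@11:R; in-air after throw: [b3@5:R b1@8:L b2@9:R b4@11:R]
Beat 4 (L): throw ball5 h=3 -> lands@7:R; in-air after throw: [b3@5:R b5@7:R b1@8:L b2@9:R b4@11:R]
Beat 5 (R): throw ball3 h=8 -> lands@13:R; in-air after throw: [b5@7:R b1@8:L b2@9:R b4@11:R b3@13:R]
Beat 6 (L): throw ball6 h=8 -> lands@14:L; in-air after throw: [b5@7:R b1@8:L b2@9:R b4@11:R b3@13:R b6@14:L]
Beat 7 (R): throw ball5 h=3 -> lands@10:L; in-air after throw: [b1@8:L b2@9:R b5@10:L b4@11:R b3@13:R b6@14:L]
Beat 8 (L): throw ball1 h=8 -> lands@16:L; in-air after throw: [b2@9:R b5@10:L b4@11:R b3@13:R b6@14:L b1@16:L]
Beat 9 (R): throw ball2 h=3 -> lands@12:L; in-air after throw: [b5@10:L b4@11:R b2@12:L b3@13:R b6@14:L b1@16:L]
Beat 10 (L): throw ball5 h=8 -> lands@18:L; in-air after throw: [b4@11:R b2@12:L b3@13:R b6@14:L b1@16:L b5@18:L]
Beat 11 (R): throw ball4 h=8 -> lands@19:R; in-air after throw: [b2@12:L b3@13:R b6@14:L b1@16:L b5@18:L b4@19:R]
Beat 12 (L): throw ball2 h=3 -> lands@15:R; in-air after throw: [b3@13:R b6@14:L b2@15:R b1@16:L b5@18:L b4@19:R]
Beat 13 (R): throw ball3 h=8 -> lands@21:R; in-air after throw: [b6@14:L b2@15:R b1@16:L b5@18:L b4@19:R b3@21:R]
Beat 14 (L): throw ball6 h=3 -> lands@17:R; in-air after throw: [b2@15:R b1@16:L b6@17:R b5@18:L b4@19:R b3@21:R]
Beat 15 (R): throw ball2 h=8 -> lands@23:R; in-air after throw: [b1@16:L b6@17:R b5@18:L b4@19:R b3@21:R b2@23:R]
Beat 16 (L): throw ball1 h=8 -> lands@24:L; in-air after throw: [b6@17:R b5@18:L b4@19:R b3@21:R b2@23:R b1@24:L]
Beat 17 (R): throw ball6 h=3 -> lands@20:L; in-air after throw: [b5@18:L b4@19:R b6@20:L b3@21:R b2@23:R b1@24:L]
Beat 18 (L): throw ball5 h=8 -> lands@26:L; in-air after throw: [b4@19:R b6@20:L b3@21:R b2@23:R b1@24:L b5@26:L]
Beat 19 (R): throw ball4 h=3 -> lands@22:L; in-air after throw: [b6@20:L b3@21:R b4@22:L b2@23:R b1@24:L b5@26:L]
Ball 4: thrown@3 h=8 -> first land @11; rethrown@11 h=8 -> second land @19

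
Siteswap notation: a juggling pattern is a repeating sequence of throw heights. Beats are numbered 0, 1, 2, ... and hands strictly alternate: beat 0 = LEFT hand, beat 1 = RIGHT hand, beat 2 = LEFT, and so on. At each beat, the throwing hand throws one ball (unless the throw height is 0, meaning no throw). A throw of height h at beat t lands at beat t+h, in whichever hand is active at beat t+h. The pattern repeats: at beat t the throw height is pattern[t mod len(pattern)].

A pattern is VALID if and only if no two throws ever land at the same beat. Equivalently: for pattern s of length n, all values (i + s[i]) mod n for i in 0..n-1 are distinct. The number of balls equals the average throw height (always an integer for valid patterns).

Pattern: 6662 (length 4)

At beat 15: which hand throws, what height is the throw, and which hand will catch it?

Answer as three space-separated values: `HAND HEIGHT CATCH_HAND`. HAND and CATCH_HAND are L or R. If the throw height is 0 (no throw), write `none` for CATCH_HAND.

Answer: R 2 R

Derivation:
Beat 15: 15 mod 2 = 1, so hand = R
Throw height = pattern[15 mod 4] = pattern[3] = 2
Lands at beat 15+2=17, 17 mod 2 = 1, so catch hand = R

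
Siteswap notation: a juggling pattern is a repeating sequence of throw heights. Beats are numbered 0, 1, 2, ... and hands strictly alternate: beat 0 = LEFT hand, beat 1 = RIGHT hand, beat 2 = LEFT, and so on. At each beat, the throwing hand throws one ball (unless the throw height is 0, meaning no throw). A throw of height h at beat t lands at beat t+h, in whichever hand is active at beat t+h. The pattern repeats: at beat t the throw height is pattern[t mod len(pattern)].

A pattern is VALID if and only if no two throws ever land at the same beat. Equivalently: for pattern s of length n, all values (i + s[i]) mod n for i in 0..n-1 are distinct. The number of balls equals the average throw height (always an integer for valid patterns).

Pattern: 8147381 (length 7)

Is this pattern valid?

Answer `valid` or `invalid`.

i=0: (i + s[i]) mod n = (0 + 8) mod 7 = 1
i=1: (i + s[i]) mod n = (1 + 1) mod 7 = 2
i=2: (i + s[i]) mod n = (2 + 4) mod 7 = 6
i=3: (i + s[i]) mod n = (3 + 7) mod 7 = 3
i=4: (i + s[i]) mod n = (4 + 3) mod 7 = 0
i=5: (i + s[i]) mod n = (5 + 8) mod 7 = 6
i=6: (i + s[i]) mod n = (6 + 1) mod 7 = 0
Residues: [1, 2, 6, 3, 0, 6, 0], distinct: False

Answer: invalid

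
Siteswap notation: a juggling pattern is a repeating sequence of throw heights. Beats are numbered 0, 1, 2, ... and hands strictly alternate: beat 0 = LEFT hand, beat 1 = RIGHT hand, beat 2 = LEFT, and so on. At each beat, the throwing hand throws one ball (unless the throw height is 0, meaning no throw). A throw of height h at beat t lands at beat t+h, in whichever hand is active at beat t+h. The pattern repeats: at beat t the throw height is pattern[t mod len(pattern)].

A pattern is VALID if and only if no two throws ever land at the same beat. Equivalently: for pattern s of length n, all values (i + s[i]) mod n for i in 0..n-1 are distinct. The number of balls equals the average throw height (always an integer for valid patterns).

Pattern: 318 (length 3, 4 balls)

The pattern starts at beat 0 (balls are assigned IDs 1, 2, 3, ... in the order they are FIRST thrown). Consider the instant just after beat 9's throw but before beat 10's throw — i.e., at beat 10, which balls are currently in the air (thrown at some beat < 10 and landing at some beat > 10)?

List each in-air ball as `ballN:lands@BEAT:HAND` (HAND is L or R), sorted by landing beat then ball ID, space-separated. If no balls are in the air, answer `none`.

Answer: ball1:lands@12:L ball3:lands@13:R ball4:lands@16:L

Derivation:
Beat 0 (L): throw ball1 h=3 -> lands@3:R; in-air after throw: [b1@3:R]
Beat 1 (R): throw ball2 h=1 -> lands@2:L; in-air after throw: [b2@2:L b1@3:R]
Beat 2 (L): throw ball2 h=8 -> lands@10:L; in-air after throw: [b1@3:R b2@10:L]
Beat 3 (R): throw ball1 h=3 -> lands@6:L; in-air after throw: [b1@6:L b2@10:L]
Beat 4 (L): throw ball3 h=1 -> lands@5:R; in-air after throw: [b3@5:R b1@6:L b2@10:L]
Beat 5 (R): throw ball3 h=8 -> lands@13:R; in-air after throw: [b1@6:L b2@10:L b3@13:R]
Beat 6 (L): throw ball1 h=3 -> lands@9:R; in-air after throw: [b1@9:R b2@10:L b3@13:R]
Beat 7 (R): throw ball4 h=1 -> lands@8:L; in-air after throw: [b4@8:L b1@9:R b2@10:L b3@13:R]
Beat 8 (L): throw ball4 h=8 -> lands@16:L; in-air after throw: [b1@9:R b2@10:L b3@13:R b4@16:L]
Beat 9 (R): throw ball1 h=3 -> lands@12:L; in-air after throw: [b2@10:L b1@12:L b3@13:R b4@16:L]
Beat 10 (L): throw ball2 h=1 -> lands@11:R; in-air after throw: [b2@11:R b1@12:L b3@13:R b4@16:L]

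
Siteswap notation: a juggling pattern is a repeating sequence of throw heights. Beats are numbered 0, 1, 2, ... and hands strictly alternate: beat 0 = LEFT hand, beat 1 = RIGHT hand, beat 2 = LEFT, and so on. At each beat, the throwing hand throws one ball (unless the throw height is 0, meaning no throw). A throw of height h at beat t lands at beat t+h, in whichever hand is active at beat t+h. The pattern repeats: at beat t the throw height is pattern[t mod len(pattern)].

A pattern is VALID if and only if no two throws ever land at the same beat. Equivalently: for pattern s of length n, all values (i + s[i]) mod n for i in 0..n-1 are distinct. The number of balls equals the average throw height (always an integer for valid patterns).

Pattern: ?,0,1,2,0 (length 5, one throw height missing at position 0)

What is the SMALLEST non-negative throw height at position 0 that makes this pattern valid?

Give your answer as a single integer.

i=0: s[i]=? (unknown)
i=1: (1 + 0) mod 5 = 1
i=2: (2 + 1) mod 5 = 3
i=3: (3 + 2) mod 5 = 0
i=4: (4 + 0) mod 5 = 4
Known residues: [0, 1, 3, 4]; need a permutation of 0..4, so missing residue r = 2
Need (0 + s) mod 5 = 2; smallest s = (2 - 0) mod 5 = 2

Answer: 2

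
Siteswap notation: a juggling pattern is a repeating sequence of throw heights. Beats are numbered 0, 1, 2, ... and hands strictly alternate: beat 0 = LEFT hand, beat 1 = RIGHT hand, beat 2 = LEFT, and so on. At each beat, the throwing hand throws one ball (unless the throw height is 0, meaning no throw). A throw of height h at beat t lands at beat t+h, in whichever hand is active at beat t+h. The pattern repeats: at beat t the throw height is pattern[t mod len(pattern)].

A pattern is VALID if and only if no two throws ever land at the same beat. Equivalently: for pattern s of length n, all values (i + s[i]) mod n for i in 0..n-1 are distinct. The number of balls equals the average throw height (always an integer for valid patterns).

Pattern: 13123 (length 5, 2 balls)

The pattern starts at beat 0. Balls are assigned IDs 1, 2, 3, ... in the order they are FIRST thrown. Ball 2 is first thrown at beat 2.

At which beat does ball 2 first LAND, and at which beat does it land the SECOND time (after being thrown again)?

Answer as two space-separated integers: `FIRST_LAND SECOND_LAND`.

Beat 0 (L): throw ball1 h=1 -> lands@1:R; in-air after throw: [b1@1:R]
Beat 1 (R): throw ball1 h=3 -> lands@4:L; in-air after throw: [b1@4:L]
Beat 2 (L): throw ball2 h=1 -> lands@3:R; in-air after throw: [b2@3:R b1@4:L]
Beat 3 (R): throw ball2 h=2 -> lands@5:R; in-air after throw: [b1@4:L b2@5:R]
Beat 4 (L): throw ball1 h=3 -> lands@7:R; in-air after throw: [b2@5:R b1@7:R]
Beat 5 (R): throw ball2 h=1 -> lands@6:L; in-air after throw: [b2@6:L b1@7:R]
Ball 2: thrown@2 h=1 -> first land @3; rethrown@3 h=2 -> second land @5

Answer: 3 5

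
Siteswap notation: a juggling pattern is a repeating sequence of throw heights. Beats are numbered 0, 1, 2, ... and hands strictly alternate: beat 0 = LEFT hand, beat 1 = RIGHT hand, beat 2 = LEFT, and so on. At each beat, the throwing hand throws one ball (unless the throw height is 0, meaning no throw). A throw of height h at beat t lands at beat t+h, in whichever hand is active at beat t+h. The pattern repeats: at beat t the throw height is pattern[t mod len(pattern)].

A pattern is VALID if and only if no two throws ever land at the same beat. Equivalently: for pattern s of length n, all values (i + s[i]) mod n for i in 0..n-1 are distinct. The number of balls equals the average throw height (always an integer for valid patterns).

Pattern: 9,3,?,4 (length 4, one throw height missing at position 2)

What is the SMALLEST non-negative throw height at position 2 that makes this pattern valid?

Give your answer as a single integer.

i=0: (0 + 9) mod 4 = 1
i=1: (1 + 3) mod 4 = 0
i=2: s[i]=? (unknown)
i=3: (3 + 4) mod 4 = 3
Known residues: [0, 1, 3]; need a permutation of 0..3, so missing residue r = 2
Need (2 + s) mod 4 = 2; smallest s = (2 - 2) mod 4 = 0

Answer: 0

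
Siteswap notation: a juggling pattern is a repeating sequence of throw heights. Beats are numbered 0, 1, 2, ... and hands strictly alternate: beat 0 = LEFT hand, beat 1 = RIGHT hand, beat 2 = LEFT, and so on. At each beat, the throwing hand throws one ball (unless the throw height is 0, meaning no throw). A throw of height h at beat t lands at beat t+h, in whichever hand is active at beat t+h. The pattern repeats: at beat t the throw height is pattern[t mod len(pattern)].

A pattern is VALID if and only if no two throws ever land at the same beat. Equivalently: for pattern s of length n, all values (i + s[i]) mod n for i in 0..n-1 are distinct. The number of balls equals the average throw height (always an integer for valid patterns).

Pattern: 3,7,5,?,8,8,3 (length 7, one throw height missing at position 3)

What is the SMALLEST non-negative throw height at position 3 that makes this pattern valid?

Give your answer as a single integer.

Answer: 1

Derivation:
i=0: (0 + 3) mod 7 = 3
i=1: (1 + 7) mod 7 = 1
i=2: (2 + 5) mod 7 = 0
i=3: s[i]=? (unknown)
i=4: (4 + 8) mod 7 = 5
i=5: (5 + 8) mod 7 = 6
i=6: (6 + 3) mod 7 = 2
Known residues: [0, 1, 2, 3, 5, 6]; need a permutation of 0..6, so missing residue r = 4
Need (3 + s) mod 7 = 4; smallest s = (4 - 3) mod 7 = 1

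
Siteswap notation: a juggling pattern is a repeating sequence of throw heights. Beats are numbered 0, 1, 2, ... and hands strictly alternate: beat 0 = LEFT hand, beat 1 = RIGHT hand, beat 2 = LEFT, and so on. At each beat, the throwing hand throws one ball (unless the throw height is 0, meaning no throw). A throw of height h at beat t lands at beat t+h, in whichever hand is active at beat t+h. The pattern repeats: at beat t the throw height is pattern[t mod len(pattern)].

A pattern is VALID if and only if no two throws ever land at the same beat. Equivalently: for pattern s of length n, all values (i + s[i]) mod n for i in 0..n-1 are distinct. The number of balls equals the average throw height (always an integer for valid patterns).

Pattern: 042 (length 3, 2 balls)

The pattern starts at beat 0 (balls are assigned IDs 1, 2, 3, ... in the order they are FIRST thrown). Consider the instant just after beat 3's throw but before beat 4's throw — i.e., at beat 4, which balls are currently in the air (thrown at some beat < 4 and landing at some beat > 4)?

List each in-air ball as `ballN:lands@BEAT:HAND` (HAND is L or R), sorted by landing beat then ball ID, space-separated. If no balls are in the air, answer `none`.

Answer: ball1:lands@5:R

Derivation:
Beat 1 (R): throw ball1 h=4 -> lands@5:R; in-air after throw: [b1@5:R]
Beat 2 (L): throw ball2 h=2 -> lands@4:L; in-air after throw: [b2@4:L b1@5:R]
Beat 4 (L): throw ball2 h=4 -> lands@8:L; in-air after throw: [b1@5:R b2@8:L]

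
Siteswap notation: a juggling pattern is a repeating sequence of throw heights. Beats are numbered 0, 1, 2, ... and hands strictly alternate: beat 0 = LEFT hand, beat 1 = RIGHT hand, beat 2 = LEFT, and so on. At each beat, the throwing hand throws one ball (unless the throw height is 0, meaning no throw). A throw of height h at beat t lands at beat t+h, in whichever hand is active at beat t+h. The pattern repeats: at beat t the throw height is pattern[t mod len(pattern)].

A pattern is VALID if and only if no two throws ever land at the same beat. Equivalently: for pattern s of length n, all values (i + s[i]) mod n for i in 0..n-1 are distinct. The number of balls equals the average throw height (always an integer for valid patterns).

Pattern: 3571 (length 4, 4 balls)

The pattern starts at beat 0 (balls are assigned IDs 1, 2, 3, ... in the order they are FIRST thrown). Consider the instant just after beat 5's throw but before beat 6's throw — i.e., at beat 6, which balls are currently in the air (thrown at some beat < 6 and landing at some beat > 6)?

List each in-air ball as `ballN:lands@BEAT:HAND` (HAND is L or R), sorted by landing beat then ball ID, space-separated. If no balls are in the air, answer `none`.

Answer: ball1:lands@7:R ball3:lands@9:R ball4:lands@10:L

Derivation:
Beat 0 (L): throw ball1 h=3 -> lands@3:R; in-air after throw: [b1@3:R]
Beat 1 (R): throw ball2 h=5 -> lands@6:L; in-air after throw: [b1@3:R b2@6:L]
Beat 2 (L): throw ball3 h=7 -> lands@9:R; in-air after throw: [b1@3:R b2@6:L b3@9:R]
Beat 3 (R): throw ball1 h=1 -> lands@4:L; in-air after throw: [b1@4:L b2@6:L b3@9:R]
Beat 4 (L): throw ball1 h=3 -> lands@7:R; in-air after throw: [b2@6:L b1@7:R b3@9:R]
Beat 5 (R): throw ball4 h=5 -> lands@10:L; in-air after throw: [b2@6:L b1@7:R b3@9:R b4@10:L]
Beat 6 (L): throw ball2 h=7 -> lands@13:R; in-air after throw: [b1@7:R b3@9:R b4@10:L b2@13:R]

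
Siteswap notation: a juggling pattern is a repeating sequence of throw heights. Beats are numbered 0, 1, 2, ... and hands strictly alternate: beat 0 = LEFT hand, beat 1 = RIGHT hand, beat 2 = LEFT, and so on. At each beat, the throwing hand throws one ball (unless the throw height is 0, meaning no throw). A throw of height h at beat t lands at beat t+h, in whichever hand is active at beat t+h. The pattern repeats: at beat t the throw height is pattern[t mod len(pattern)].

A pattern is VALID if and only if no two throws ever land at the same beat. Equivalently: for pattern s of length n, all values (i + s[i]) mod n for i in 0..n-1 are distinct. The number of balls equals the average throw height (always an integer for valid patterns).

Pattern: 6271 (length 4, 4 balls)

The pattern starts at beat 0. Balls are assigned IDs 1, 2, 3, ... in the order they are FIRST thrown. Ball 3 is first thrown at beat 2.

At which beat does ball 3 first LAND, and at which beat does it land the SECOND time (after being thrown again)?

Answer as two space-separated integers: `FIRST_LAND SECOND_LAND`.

Beat 0 (L): throw ball1 h=6 -> lands@6:L; in-air after throw: [b1@6:L]
Beat 1 (R): throw ball2 h=2 -> lands@3:R; in-air after throw: [b2@3:R b1@6:L]
Beat 2 (L): throw ball3 h=7 -> lands@9:R; in-air after throw: [b2@3:R b1@6:L b3@9:R]
Beat 3 (R): throw ball2 h=1 -> lands@4:L; in-air after throw: [b2@4:L b1@6:L b3@9:R]
Beat 4 (L): throw ball2 h=6 -> lands@10:L; in-air after throw: [b1@6:L b3@9:R b2@10:L]
Beat 5 (R): throw ball4 h=2 -> lands@7:R; in-air after throw: [b1@6:L b4@7:R b3@9:R b2@10:L]
Beat 6 (L): throw ball1 h=7 -> lands@13:R; in-air after throw: [b4@7:R b3@9:R b2@10:L b1@13:R]
Beat 7 (R): throw ball4 h=1 -> lands@8:L; in-air after throw: [b4@8:L b3@9:R b2@10:L b1@13:R]
Beat 8 (L): throw ball4 h=6 -> lands@14:L; in-air after throw: [b3@9:R b2@10:L b1@13:R b4@14:L]
Beat 9 (R): throw ball3 h=2 -> lands@11:R; in-air after throw: [b2@10:L b3@11:R b1@13:R b4@14:L]
Beat 10 (L): throw ball2 h=7 -> lands@17:R; in-air after throw: [b3@11:R b1@13:R b4@14:L b2@17:R]
Beat 11 (R): throw ball3 h=1 -> lands@12:L; in-air after throw: [b3@12:L b1@13:R b4@14:L b2@17:R]
Ball 3: thrown@2 h=7 -> first land @9; rethrown@9 h=2 -> second land @11

Answer: 9 11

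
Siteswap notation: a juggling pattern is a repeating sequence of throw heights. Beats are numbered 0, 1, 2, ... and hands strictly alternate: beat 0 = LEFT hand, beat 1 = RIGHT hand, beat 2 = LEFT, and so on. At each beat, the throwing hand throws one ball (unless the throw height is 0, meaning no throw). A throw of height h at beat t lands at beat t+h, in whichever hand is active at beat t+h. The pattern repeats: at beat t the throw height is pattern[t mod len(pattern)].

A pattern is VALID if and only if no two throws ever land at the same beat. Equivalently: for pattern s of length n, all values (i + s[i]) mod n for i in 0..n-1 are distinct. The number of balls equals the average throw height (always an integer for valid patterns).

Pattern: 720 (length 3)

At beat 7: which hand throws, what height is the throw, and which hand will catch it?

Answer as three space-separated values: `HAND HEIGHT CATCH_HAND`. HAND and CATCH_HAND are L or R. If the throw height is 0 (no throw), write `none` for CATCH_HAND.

Beat 7: 7 mod 2 = 1, so hand = R
Throw height = pattern[7 mod 3] = pattern[1] = 2
Lands at beat 7+2=9, 9 mod 2 = 1, so catch hand = R

Answer: R 2 R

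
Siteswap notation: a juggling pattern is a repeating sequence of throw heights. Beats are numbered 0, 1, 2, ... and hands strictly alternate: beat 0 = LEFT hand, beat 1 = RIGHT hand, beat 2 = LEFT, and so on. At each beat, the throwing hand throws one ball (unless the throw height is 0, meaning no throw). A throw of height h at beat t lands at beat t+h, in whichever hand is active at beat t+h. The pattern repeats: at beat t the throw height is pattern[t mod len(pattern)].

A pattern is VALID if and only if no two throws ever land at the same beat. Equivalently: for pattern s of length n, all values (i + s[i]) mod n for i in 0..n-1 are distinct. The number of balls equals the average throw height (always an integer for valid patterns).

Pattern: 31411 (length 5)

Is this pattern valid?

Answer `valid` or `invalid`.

Answer: valid

Derivation:
i=0: (i + s[i]) mod n = (0 + 3) mod 5 = 3
i=1: (i + s[i]) mod n = (1 + 1) mod 5 = 2
i=2: (i + s[i]) mod n = (2 + 4) mod 5 = 1
i=3: (i + s[i]) mod n = (3 + 1) mod 5 = 4
i=4: (i + s[i]) mod n = (4 + 1) mod 5 = 0
Residues: [3, 2, 1, 4, 0], distinct: True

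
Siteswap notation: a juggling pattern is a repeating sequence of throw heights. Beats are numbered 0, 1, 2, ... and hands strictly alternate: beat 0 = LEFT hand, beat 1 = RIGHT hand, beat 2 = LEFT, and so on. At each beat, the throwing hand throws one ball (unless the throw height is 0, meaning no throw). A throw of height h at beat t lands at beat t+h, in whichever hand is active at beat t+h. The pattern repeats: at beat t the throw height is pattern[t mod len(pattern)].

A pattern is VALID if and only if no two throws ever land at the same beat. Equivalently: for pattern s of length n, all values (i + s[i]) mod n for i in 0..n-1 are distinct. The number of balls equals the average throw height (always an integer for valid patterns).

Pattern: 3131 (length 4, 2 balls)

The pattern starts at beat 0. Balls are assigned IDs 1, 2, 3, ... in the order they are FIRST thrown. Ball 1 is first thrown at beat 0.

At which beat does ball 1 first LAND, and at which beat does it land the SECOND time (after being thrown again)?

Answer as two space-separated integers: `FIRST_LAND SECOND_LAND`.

Answer: 3 4

Derivation:
Beat 0 (L): throw ball1 h=3 -> lands@3:R; in-air after throw: [b1@3:R]
Beat 1 (R): throw ball2 h=1 -> lands@2:L; in-air after throw: [b2@2:L b1@3:R]
Beat 2 (L): throw ball2 h=3 -> lands@5:R; in-air after throw: [b1@3:R b2@5:R]
Beat 3 (R): throw ball1 h=1 -> lands@4:L; in-air after throw: [b1@4:L b2@5:R]
Beat 4 (L): throw ball1 h=3 -> lands@7:R; in-air after throw: [b2@5:R b1@7:R]
Ball 1: thrown@0 h=3 -> first land @3; rethrown@3 h=1 -> second land @4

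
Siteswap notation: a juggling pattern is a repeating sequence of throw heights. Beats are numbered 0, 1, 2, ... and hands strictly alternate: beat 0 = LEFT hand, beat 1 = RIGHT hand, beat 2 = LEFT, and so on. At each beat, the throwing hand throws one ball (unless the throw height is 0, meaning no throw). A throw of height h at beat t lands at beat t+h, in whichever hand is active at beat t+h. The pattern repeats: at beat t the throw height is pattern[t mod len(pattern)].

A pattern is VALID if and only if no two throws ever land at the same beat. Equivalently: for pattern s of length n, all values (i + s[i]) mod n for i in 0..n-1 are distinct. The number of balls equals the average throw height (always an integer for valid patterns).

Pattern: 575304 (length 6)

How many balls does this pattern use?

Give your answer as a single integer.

Pattern = [5, 7, 5, 3, 0, 4], length n = 6
  position 0: throw height = 5, running sum = 5
  position 1: throw height = 7, running sum = 12
  position 2: throw height = 5, running sum = 17
  position 3: throw height = 3, running sum = 20
  position 4: throw height = 0, running sum = 20
  position 5: throw height = 4, running sum = 24
Total sum = 24; balls = sum / n = 24 / 6 = 4

Answer: 4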